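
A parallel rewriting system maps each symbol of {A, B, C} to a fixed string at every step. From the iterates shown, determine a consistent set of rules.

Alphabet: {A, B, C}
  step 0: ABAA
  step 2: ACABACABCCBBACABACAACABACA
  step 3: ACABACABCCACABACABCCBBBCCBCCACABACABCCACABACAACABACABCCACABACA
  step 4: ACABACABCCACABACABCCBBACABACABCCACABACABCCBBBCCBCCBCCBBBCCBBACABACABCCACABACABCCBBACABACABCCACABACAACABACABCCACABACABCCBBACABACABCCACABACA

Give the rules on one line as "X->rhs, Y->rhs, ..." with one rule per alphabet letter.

  step 3 ⇒ step 4: ACABACABCCACABACABCCBBBCCBCCACABACABCCACABACAACABACABCCACABACA ⇒ ACA·B·ACA·BCC·ACA·B·ACA·BCC·B·B·ACA·B·ACA·BCC·ACA·B·ACA·BCC·B·B·BCC·BCC·BCC·B·B·BCC·B·B·ACA·B·ACA·BCC·ACA·B·ACA·BCC·B·B·ACA·B·ACA·BCC·ACA·B·ACA·ACA·B·ACA·BCC·ACA·B·ACA·BCC·B·B·ACA·B·ACA·BCC·ACA·B·ACA
    A ↦ ACA
    B ↦ BCC
    C ↦ B

A->ACA, B->BCC, C->B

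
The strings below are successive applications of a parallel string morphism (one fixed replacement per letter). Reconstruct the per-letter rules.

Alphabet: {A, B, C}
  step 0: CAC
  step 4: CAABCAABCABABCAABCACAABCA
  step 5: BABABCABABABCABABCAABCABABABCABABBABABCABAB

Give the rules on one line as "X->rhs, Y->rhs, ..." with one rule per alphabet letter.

A->AB, B->CA, C->B

  step 4 ⇒ step 5: CAABCAABCABABCAABCACAABCA ⇒ B·AB·AB·CA·B·AB·AB·CA·B·AB·CA·AB·CA·B·AB·AB·CA·B·AB·B·AB·AB·CA·B·AB
    A ↦ AB
    B ↦ CA
    C ↦ B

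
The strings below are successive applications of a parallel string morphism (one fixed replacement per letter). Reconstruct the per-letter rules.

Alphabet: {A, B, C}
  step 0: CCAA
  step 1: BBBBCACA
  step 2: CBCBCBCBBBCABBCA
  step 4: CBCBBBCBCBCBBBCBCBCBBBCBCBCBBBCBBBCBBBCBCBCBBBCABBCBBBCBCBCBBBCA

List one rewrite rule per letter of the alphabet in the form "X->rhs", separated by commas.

A->CA, B->CB, C->BB

  step 1 ⇒ step 2: BBBBCACA ⇒ CB·CB·CB·CB·BB·CA·BB·CA
    A ↦ CA
    B ↦ CB
    C ↦ BB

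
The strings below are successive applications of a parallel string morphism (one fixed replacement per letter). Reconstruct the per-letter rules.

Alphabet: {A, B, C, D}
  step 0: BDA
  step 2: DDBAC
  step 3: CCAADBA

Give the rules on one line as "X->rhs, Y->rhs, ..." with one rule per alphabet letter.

A->D, B->AA, C->BA, D->C

  step 2 ⇒ step 3: DDBAC ⇒ C·C·AA·D·BA
    A ↦ D
    B ↦ AA
    C ↦ BA
    D ↦ C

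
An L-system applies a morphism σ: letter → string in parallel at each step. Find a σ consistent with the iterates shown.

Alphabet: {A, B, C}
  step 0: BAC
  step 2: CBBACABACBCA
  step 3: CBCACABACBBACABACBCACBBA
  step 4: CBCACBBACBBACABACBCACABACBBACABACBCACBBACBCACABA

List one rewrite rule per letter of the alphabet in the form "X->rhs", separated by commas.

A->BA, B->CA, C->CB

  step 3 ⇒ step 4: CBCACABACBBACABACBCACBBA ⇒ CB·CA·CB·BA·CB·BA·CA·BA·CB·CA·CA·BA·CB·BA·CA·BA·CB·CA·CB·BA·CB·CA·CA·BA
    A ↦ BA
    B ↦ CA
    C ↦ CB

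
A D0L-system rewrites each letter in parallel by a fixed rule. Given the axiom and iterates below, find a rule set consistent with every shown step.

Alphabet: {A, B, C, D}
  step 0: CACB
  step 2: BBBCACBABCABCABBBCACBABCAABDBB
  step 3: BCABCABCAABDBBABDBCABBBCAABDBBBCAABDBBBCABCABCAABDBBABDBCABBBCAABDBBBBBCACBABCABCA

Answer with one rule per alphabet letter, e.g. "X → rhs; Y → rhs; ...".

A->BB, B->BCA, C->ABD, D->CBA

  step 2 ⇒ step 3: BBBCACBABCABCABBBCACBABCAABDBB ⇒ BCA·BCA·BCA·ABD·BB·ABD·BCA·BB·BCA·ABD·BB·BCA·ABD·BB·BCA·BCA·BCA·ABD·BB·ABD·BCA·BB·BCA·ABD·BB·BB·BCA·CBA·BCA·BCA
    A ↦ BB
    B ↦ BCA
    C ↦ ABD
    D ↦ CBA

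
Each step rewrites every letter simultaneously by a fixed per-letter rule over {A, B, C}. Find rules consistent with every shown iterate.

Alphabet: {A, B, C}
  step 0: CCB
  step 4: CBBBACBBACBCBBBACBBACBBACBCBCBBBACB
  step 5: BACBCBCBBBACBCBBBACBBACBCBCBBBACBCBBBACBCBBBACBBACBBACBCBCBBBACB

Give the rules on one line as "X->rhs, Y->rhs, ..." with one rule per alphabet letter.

A->B, B->CB, C->BA

  step 4 ⇒ step 5: CBBBACBBACBCBBBACBBACBBACBCBCBBBACB ⇒ BA·CB·CB·CB·B·BA·CB·CB·B·BA·CB·BA·CB·CB·CB·B·BA·CB·CB·B·BA·CB·CB·B·BA·CB·BA·CB·BA·CB·CB·CB·B·BA·CB
    A ↦ B
    B ↦ CB
    C ↦ BA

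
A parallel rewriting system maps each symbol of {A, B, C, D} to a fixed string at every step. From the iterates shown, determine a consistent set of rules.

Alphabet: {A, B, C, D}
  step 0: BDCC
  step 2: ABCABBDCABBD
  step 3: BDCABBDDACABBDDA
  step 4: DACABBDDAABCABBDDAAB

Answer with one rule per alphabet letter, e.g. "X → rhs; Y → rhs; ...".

  step 3 ⇒ step 4: BDCABBDDACABBDDA ⇒ D·A·CAB·B·D·D·A·A·B·CAB·B·D·D·A·A·B
    A ↦ B
    B ↦ D
    C ↦ CAB
    D ↦ A

A->B, B->D, C->CAB, D->A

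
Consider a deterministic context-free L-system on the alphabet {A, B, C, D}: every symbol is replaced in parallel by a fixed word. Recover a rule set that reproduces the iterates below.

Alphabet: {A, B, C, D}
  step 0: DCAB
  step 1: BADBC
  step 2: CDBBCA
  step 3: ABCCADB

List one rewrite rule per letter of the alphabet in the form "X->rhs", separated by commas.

  step 2 ⇒ step 3: CDBBCA ⇒ A·B·C·C·A·DB
    A ↦ DB
    B ↦ C
    C ↦ A
    D ↦ B

A->DB, B->C, C->A, D->B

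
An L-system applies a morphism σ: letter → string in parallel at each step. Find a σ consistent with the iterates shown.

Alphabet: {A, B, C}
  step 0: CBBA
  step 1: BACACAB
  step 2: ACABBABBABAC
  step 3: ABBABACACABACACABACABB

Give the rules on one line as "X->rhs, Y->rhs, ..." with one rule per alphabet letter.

  step 2 ⇒ step 3: ACABBABBABAC ⇒ AB·B·AB·AC·AC·AB·AC·AC·AB·AC·AB·B
    A ↦ AB
    B ↦ AC
    C ↦ B

A->AB, B->AC, C->B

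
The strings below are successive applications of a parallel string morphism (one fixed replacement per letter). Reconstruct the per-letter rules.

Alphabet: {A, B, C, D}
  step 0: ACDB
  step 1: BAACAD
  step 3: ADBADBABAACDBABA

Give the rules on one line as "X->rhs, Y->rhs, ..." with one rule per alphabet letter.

A->BA, B->D, C->AC, D->A

  step 0 ⇒ step 1: ACDB ⇒ BA·AC·A·D
    A ↦ BA
    B ↦ D
    C ↦ AC
    D ↦ A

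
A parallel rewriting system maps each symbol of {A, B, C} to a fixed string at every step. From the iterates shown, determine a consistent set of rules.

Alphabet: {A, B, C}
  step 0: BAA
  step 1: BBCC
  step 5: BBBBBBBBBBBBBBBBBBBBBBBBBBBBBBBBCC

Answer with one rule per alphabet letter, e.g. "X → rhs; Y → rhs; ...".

A->C, B->BB, C->A

  step 0 ⇒ step 1: BAA ⇒ BB·C·C
    A ↦ C
    B ↦ BB
    C ↦ A  (constrained at step 1)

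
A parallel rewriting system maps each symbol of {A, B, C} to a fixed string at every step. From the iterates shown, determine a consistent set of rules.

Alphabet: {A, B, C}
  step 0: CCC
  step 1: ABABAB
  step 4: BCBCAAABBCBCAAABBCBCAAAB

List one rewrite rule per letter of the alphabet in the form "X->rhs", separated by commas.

  step 0 ⇒ step 1: CCC ⇒ AB·AB·AB
    C ↦ AB
    A ↦ BC  (constrained at step 1)
    B ↦ A  (constrained at step 1)

A->BC, B->A, C->AB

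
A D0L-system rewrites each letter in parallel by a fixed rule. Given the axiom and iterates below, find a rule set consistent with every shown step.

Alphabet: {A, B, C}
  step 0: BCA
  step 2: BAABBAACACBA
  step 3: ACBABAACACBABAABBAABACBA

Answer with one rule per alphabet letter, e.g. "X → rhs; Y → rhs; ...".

  step 2 ⇒ step 3: BAABBAACACBA ⇒ AC·BA·BA·AC·AC·BA·BA·AB·BA·AB·AC·BA
    A ↦ BA
    B ↦ AC
    C ↦ AB

A->BA, B->AC, C->AB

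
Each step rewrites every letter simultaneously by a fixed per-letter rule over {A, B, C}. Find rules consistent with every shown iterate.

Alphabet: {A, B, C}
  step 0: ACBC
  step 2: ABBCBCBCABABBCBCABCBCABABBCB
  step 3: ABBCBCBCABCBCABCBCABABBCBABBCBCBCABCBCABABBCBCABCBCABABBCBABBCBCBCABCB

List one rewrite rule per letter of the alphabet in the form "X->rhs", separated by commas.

  step 2 ⇒ step 3: ABBCBCBCABABBCBCABCBCABABBCB ⇒ ABB·CB·CB·CAB·CB·CAB·CB·CAB·ABB·CB·ABB·CB·CB·CAB·CB·CAB·ABB·CB·CAB·CB·CAB·ABB·CB·ABB·CB·CB·CAB·CB
    A ↦ ABB
    B ↦ CB
    C ↦ CAB

A->ABB, B->CB, C->CAB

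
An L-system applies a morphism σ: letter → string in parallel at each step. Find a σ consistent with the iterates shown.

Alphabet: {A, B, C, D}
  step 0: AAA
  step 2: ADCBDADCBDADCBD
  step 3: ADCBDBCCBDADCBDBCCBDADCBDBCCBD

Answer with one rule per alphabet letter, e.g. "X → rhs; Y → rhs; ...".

  step 2 ⇒ step 3: ADCBDADCBDADCBD ⇒ AD·CBD·B·C·CBD·AD·CBD·B·C·CBD·AD·CBD·B·C·CBD
    A ↦ AD
    B ↦ C
    C ↦ B
    D ↦ CBD

A->AD, B->C, C->B, D->CBD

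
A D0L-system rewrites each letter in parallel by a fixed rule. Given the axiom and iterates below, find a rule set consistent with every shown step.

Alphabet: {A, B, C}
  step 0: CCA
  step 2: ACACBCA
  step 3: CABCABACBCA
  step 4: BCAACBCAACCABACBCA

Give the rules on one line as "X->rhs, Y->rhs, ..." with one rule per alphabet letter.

A->CA, B->AC, C->B

  step 3 ⇒ step 4: CABCABACBCA ⇒ B·CA·AC·B·CA·AC·CA·B·AC·B·CA
    A ↦ CA
    B ↦ AC
    C ↦ B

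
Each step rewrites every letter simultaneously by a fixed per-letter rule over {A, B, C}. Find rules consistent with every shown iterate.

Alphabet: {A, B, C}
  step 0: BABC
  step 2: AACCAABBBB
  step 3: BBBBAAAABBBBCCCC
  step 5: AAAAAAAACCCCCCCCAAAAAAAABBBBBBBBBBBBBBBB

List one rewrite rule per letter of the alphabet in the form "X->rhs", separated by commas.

A->BB, B->C, C->AA

  step 2 ⇒ step 3: AACCAABBBB ⇒ BB·BB·AA·AA·BB·BB·C·C·C·C
    A ↦ BB
    B ↦ C
    C ↦ AA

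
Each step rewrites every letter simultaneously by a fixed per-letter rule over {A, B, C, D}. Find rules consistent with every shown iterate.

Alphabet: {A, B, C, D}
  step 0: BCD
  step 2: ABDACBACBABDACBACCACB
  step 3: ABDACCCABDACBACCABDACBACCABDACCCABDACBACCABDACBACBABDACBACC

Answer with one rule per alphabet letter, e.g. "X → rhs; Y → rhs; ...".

A->ABD, B->ACC, C->ACB, D->C

  step 2 ⇒ step 3: ABDACBACBABDACBACCACB ⇒ ABD·ACC·C·ABD·ACB·ACC·ABD·ACB·ACC·ABD·ACC·C·ABD·ACB·ACC·ABD·ACB·ACB·ABD·ACB·ACC
    A ↦ ABD
    B ↦ ACC
    C ↦ ACB
    D ↦ C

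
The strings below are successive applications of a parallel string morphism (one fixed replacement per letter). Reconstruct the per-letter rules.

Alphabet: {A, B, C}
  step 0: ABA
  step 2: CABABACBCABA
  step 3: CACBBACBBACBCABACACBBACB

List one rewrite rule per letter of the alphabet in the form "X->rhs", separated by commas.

A->CB, B->BA, C->CA

  step 2 ⇒ step 3: CABABACBCABA ⇒ CA·CB·BA·CB·BA·CB·CA·BA·CA·CB·BA·CB
    A ↦ CB
    B ↦ BA
    C ↦ CA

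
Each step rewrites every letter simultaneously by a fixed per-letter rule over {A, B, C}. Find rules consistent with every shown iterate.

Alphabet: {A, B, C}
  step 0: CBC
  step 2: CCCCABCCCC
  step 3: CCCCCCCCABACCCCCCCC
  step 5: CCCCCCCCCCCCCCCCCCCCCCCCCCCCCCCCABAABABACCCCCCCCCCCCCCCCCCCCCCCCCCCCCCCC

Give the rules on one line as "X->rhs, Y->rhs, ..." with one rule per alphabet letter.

A->AB, B->A, C->CC

  step 2 ⇒ step 3: CCCCABCCCC ⇒ CC·CC·CC·CC·AB·A·CC·CC·CC·CC
    A ↦ AB
    B ↦ A
    C ↦ CC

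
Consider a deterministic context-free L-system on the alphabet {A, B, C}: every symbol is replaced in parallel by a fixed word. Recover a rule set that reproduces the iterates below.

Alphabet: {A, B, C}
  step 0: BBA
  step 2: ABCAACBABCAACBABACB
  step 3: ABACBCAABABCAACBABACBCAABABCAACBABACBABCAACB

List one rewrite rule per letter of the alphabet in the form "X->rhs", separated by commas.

  step 2 ⇒ step 3: ABCAACBABCAACBABACB ⇒ AB·ACB·CA·AB·AB·CA·ACB·AB·ACB·CA·AB·AB·CA·ACB·AB·ACB·AB·CA·ACB
    A ↦ AB
    B ↦ ACB
    C ↦ CA

A->AB, B->ACB, C->CA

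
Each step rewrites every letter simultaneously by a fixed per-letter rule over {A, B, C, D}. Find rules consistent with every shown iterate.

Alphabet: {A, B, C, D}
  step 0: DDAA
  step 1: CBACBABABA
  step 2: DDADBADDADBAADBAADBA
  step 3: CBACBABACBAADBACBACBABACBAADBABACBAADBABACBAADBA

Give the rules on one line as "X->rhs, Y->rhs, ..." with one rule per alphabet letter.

A->BA, B->AD, C->DD, D->CBA

  step 2 ⇒ step 3: DDADBADDADBAADBAADBA ⇒ CBA·CBA·BA·CBA·AD·BA·CBA·CBA·BA·CBA·AD·BA·BA·CBA·AD·BA·BA·CBA·AD·BA
    A ↦ BA
    B ↦ AD
    D ↦ CBA
  step 1 ⇒ step 2: CBACBABABA ⇒ DD·AD·BA·DD·AD·BA·AD·BA·AD·BA
    C ↦ DD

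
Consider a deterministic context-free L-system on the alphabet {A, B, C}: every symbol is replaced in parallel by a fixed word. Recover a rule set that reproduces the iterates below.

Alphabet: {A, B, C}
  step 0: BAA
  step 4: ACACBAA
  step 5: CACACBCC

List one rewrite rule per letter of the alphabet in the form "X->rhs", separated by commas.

A->C, B->CB, C->A

  step 4 ⇒ step 5: ACACBAA ⇒ C·A·C·A·CB·C·C
    A ↦ C
    B ↦ CB
    C ↦ A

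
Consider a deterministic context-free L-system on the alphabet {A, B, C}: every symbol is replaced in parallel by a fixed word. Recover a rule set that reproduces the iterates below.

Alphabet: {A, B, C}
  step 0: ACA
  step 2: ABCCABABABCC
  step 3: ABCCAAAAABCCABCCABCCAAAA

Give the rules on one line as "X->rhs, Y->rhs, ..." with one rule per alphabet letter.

A->AB, B->CC, C->AA

  step 2 ⇒ step 3: ABCCABABABCC ⇒ AB·CC·AA·AA·AB·CC·AB·CC·AB·CC·AA·AA
    A ↦ AB
    B ↦ CC
    C ↦ AA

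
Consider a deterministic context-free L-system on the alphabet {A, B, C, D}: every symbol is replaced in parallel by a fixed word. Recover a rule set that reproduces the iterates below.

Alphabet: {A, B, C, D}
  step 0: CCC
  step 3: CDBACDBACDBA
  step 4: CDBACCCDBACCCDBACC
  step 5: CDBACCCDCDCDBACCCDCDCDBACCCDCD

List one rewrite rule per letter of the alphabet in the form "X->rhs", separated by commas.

A->CC, B->A, C->CD, D->B

  step 4 ⇒ step 5: CDBACCCDBACCCDBACC ⇒ CD·B·A·CC·CD·CD·CD·B·A·CC·CD·CD·CD·B·A·CC·CD·CD
    A ↦ CC
    B ↦ A
    C ↦ CD
    D ↦ B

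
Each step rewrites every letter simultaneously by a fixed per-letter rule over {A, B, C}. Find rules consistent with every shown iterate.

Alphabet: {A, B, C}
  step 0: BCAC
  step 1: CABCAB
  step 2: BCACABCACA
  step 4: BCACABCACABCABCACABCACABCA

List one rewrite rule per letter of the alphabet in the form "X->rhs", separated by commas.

A->CA, B->CA, C->B

  step 1 ⇒ step 2: CABCAB ⇒ B·CA·CA·B·CA·CA
    A ↦ CA
    B ↦ CA
    C ↦ B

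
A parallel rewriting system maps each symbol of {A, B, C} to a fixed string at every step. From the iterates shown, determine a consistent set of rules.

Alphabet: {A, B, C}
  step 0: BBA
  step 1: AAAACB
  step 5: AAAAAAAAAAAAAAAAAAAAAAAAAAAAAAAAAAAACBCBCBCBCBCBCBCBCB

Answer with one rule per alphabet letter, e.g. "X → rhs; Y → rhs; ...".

A->CB, B->AA, C->A

  step 0 ⇒ step 1: BBA ⇒ AA·AA·CB
    A ↦ CB
    B ↦ AA
    C ↦ A  (constrained at step 1)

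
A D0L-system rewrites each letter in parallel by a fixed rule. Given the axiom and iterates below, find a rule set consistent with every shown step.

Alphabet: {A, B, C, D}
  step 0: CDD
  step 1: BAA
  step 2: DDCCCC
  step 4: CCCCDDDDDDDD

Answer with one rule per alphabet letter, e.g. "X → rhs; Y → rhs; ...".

A->CC, B->DD, C->B, D->A

  step 1 ⇒ step 2: BAA ⇒ DD·CC·CC
    A ↦ CC
    B ↦ DD
  step 0 ⇒ step 1: CDD ⇒ B·A·A
    C ↦ B
  step 0 ⇒ step 1: CDD ⇒ B·A·A
    D ↦ A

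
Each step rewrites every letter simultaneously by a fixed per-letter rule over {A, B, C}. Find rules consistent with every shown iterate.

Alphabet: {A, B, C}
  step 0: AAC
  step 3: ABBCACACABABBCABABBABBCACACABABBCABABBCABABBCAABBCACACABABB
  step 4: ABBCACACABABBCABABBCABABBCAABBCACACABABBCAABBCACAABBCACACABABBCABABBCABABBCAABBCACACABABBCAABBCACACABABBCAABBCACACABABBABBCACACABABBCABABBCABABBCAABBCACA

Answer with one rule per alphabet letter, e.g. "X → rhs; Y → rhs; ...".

A->ABB, B->CA, C->CAB

  step 3 ⇒ step 4: ABBCACACABABBCABABBABBCACACABABBCABABBCABABBCAABBCACACABABB ⇒ ABB·CA·CA·CAB·ABB·CAB·ABB·CAB·ABB·CA·ABB·CA·CA·CAB·ABB·CA·ABB·CA·CA·ABB·CA·CA·CAB·ABB·CAB·ABB·CAB·ABB·CA·ABB·CA·CA·CAB·ABB·CA·ABB·CA·CA·CAB·ABB·CA·ABB·CA·CA·CAB·ABB·ABB·CA·CA·CAB·ABB·CAB·ABB·CAB·ABB·CA·ABB·CA·CA
    A ↦ ABB
    B ↦ CA
    C ↦ CAB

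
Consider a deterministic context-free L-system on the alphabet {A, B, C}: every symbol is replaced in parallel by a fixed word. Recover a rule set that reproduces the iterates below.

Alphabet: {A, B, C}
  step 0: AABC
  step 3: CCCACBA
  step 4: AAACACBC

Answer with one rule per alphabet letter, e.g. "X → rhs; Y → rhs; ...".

  step 3 ⇒ step 4: CCCACBA ⇒ A·A·A·C·A·CB·C
    A ↦ C
    B ↦ CB
    C ↦ A

A->C, B->CB, C->A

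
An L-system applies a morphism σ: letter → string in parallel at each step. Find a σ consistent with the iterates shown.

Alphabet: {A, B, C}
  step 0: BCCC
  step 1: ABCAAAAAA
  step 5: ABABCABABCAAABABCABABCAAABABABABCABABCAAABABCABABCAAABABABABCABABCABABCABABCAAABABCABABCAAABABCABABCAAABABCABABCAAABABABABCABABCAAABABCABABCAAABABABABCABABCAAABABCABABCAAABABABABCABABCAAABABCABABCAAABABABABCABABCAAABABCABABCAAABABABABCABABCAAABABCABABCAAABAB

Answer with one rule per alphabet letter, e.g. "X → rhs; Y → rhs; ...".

A->AB, B->ABC, C->AA

  step 0 ⇒ step 1: BCCC ⇒ ABC·AA·AA·AA
    B ↦ ABC
    C ↦ AA
    A ↦ AB  (constrained at step 1)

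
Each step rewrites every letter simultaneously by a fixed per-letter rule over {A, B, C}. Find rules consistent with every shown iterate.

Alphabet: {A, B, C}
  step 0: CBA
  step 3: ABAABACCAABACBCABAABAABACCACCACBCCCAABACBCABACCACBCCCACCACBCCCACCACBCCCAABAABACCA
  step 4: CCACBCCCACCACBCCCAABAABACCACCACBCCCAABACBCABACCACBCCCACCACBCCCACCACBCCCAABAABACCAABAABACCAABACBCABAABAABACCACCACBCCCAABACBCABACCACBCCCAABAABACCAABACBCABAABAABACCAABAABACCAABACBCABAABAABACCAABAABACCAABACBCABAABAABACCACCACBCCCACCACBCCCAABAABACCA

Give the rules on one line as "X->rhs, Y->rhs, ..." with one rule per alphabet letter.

  step 3 ⇒ step 4: ABAABACCAABACBCABAABAABACCACCACBCCCAABACBCABACCACBCCCACCACBCCCACCACBCCCAABAABACCA ⇒ CCA·CBC·CCA·CCA·CBC·CCA·ABA·ABA·CCA·CCA·CBC·CCA·ABA·CBC·ABA·CCA·CBC·CCA·CCA·CBC·CCA·CCA·CBC·CCA·ABA·ABA·CCA·ABA·ABA·CCA·ABA·CBC·ABA·ABA·ABA·CCA·CCA·CBC·CCA·ABA·CBC·ABA·CCA·CBC·CCA·ABA·ABA·CCA·ABA·CBC·ABA·ABA·ABA·CCA·ABA·ABA·CCA·ABA·CBC·ABA·ABA·ABA·CCA·ABA·ABA·CCA·ABA·CBC·ABA·ABA·ABA·CCA·CCA·CBC·CCA·CCA·CBC·CCA·ABA·ABA·CCA
    A ↦ CCA
    B ↦ CBC
    C ↦ ABA

A->CCA, B->CBC, C->ABA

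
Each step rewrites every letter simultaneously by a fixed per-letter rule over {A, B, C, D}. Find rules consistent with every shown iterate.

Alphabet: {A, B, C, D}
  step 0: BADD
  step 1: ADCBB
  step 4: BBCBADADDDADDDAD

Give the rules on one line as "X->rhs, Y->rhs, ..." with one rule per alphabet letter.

A->C, B->AD, C->DD, D->B

  step 0 ⇒ step 1: BADD ⇒ AD·C·B·B
    A ↦ C
    B ↦ AD
    D ↦ B
    C ↦ DD  (constrained at step 1)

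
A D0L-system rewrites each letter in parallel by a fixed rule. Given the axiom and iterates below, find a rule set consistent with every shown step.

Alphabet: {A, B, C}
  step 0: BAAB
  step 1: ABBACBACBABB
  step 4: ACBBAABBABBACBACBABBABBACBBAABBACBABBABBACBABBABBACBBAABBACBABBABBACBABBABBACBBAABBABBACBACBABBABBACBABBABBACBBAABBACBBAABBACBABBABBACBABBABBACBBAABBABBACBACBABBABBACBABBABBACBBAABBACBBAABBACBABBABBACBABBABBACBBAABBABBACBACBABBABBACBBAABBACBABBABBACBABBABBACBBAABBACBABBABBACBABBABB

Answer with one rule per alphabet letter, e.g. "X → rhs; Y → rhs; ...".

  step 0 ⇒ step 1: BAAB ⇒ ABB·ACB·ACB·ABB
    A ↦ ACB
    B ↦ ABB
    C ↦ BA  (constrained at step 1)

A->ACB, B->ABB, C->BA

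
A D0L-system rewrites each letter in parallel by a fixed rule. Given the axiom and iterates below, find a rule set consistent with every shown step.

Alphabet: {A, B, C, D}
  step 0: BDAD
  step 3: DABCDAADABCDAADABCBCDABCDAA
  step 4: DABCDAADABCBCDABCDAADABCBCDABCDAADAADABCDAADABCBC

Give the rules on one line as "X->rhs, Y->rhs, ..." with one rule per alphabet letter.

  step 3 ⇒ step 4: DABCDAADABCDAADABCBCDABCDAA ⇒ DA·BC·DA·A·DA·BC·BC·DA·BC·DA·A·DA·BC·BC·DA·BC·DA·A·DA·A·DA·BC·DA·A·DA·BC·BC
    A ↦ BC
    B ↦ DA
    C ↦ A
    D ↦ DA

A->BC, B->DA, C->A, D->DA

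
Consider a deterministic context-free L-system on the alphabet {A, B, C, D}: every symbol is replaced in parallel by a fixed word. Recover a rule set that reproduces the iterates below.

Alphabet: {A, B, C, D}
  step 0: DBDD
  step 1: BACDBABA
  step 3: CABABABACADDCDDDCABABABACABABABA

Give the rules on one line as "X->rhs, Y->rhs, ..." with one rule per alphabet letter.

  step 0 ⇒ step 1: DBDD ⇒ BA·CD·BA·BA
    B ↦ CD
    D ↦ BA
    A ↦ DD  (constrained at step 1)
    C ↦ CA  (constrained at step 1)

A->DD, B->CD, C->CA, D->BA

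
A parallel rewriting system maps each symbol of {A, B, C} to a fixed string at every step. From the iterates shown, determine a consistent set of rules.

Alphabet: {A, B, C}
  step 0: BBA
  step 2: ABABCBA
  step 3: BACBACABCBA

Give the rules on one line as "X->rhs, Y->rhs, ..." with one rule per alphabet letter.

A->BA, B->C, C->AB

  step 2 ⇒ step 3: ABABCBA ⇒ BA·C·BA·C·AB·C·BA
    A ↦ BA
    B ↦ C
    C ↦ AB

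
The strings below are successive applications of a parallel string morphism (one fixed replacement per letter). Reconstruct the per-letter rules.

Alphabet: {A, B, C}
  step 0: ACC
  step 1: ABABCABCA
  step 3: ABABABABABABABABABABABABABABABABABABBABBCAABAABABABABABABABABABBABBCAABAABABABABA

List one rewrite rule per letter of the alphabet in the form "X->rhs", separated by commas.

  step 0 ⇒ step 1: ACC ⇒ ABA·BCA·BCA
    A ↦ ABA
    C ↦ BCA
    B ↦ BAB  (constrained at step 1)

A->ABA, B->BAB, C->BCA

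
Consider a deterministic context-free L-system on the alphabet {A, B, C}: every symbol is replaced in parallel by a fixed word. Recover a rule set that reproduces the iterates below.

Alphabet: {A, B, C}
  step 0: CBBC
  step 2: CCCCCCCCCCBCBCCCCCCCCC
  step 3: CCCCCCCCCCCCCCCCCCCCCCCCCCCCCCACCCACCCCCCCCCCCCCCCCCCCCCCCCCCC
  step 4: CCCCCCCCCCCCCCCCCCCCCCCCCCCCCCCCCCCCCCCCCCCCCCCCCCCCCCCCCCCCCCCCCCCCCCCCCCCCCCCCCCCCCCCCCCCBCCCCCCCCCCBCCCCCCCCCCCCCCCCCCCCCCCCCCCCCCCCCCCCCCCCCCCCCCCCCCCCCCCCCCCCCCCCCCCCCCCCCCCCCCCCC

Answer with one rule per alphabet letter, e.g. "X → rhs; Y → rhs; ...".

A->CB, B->A, C->CCC

  step 3 ⇒ step 4: CCCCCCCCCCCCCCCCCCCCCCCCCCCCCCACCCACCCCCCCCCCCCCCCCCCCCCCCCCCC ⇒ CCC·CCC·CCC·CCC·CCC·CCC·CCC·CCC·CCC·CCC·CCC·CCC·CCC·CCC·CCC·CCC·CCC·CCC·CCC·CCC·CCC·CCC·CCC·CCC·CCC·CCC·CCC·CCC·CCC·CCC·CB·CCC·CCC·CCC·CB·CCC·CCC·CCC·CCC·CCC·CCC·CCC·CCC·CCC·CCC·CCC·CCC·CCC·CCC·CCC·CCC·CCC·CCC·CCC·CCC·CCC·CCC·CCC·CCC·CCC·CCC·CCC
    A ↦ CB
    C ↦ CCC
  step 2 ⇒ step 3: CCCCCCCCCCBCBCCCCCCCCC ⇒ CCC·CCC·CCC·CCC·CCC·CCC·CCC·CCC·CCC·CCC·A·CCC·A·CCC·CCC·CCC·CCC·CCC·CCC·CCC·CCC·CCC
    B ↦ A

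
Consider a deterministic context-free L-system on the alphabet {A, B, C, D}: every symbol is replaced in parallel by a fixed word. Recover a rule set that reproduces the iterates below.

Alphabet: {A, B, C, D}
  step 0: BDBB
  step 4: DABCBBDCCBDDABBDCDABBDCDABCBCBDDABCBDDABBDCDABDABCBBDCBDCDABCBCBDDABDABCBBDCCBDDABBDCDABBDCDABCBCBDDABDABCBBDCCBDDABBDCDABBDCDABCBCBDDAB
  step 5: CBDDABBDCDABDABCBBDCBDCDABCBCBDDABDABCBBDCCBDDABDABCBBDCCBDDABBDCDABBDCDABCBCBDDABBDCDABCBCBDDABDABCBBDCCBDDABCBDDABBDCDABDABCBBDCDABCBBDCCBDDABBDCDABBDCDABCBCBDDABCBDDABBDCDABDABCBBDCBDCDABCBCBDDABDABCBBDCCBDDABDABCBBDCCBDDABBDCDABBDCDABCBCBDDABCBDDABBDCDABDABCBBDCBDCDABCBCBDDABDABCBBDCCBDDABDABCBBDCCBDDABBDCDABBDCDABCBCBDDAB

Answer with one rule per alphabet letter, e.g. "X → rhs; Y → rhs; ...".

A->D, B->DAB, C->BDC, D->CB

  step 4 ⇒ step 5: DABCBBDCCBDDABBDCDABBDCDABCBCBDDABCBDDABBDCDABDABCBBDCBDCDABCBCBDDABDABCBBDCCBDDABBDCDABBDCDABCBCBDDABDABCBBDCCBDDABBDCDABBDCDABCBCBDDAB ⇒ CB·D·DAB·BDC·DAB·DAB·CB·BDC·BDC·DAB·CB·CB·D·DAB·DAB·CB·BDC·CB·D·DAB·DAB·CB·BDC·CB·D·DAB·BDC·DAB·BDC·DAB·CB·CB·D·DAB·BDC·DAB·CB·CB·D·DAB·DAB·CB·BDC·CB·D·DAB·CB·D·DAB·BDC·DAB·DAB·CB·BDC·DAB·CB·BDC·CB·D·DAB·BDC·DAB·BDC·DAB·CB·CB·D·DAB·CB·D·DAB·BDC·DAB·DAB·CB·BDC·BDC·DAB·CB·CB·D·DAB·DAB·CB·BDC·CB·D·DAB·DAB·CB·BDC·CB·D·DAB·BDC·DAB·BDC·DAB·CB·CB·D·DAB·CB·D·DAB·BDC·DAB·DAB·CB·BDC·BDC·DAB·CB·CB·D·DAB·DAB·CB·BDC·CB·D·DAB·DAB·CB·BDC·CB·D·DAB·BDC·DAB·BDC·DAB·CB·CB·D·DAB
    A ↦ D
    B ↦ DAB
    C ↦ BDC
    D ↦ CB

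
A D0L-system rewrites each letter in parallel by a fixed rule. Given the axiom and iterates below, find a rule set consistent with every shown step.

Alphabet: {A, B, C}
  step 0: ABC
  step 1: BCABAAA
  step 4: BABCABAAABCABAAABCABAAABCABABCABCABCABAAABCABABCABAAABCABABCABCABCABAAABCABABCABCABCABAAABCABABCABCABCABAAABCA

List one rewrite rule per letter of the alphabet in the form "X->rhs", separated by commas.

A->BCA, B->BA, C->AA

  step 0 ⇒ step 1: ABC ⇒ BCA·BA·AA
    A ↦ BCA
    B ↦ BA
    C ↦ AA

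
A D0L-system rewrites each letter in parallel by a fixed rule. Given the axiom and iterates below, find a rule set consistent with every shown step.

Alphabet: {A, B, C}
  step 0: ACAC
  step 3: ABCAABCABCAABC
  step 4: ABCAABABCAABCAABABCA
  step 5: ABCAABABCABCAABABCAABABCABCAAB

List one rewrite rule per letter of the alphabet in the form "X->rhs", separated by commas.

A->AB, B->C, C->A

  step 4 ⇒ step 5: ABCAABABCAABCAABABCA ⇒ AB·C·A·AB·AB·C·AB·C·A·AB·AB·C·A·AB·AB·C·AB·C·A·AB
    A ↦ AB
    B ↦ C
    C ↦ A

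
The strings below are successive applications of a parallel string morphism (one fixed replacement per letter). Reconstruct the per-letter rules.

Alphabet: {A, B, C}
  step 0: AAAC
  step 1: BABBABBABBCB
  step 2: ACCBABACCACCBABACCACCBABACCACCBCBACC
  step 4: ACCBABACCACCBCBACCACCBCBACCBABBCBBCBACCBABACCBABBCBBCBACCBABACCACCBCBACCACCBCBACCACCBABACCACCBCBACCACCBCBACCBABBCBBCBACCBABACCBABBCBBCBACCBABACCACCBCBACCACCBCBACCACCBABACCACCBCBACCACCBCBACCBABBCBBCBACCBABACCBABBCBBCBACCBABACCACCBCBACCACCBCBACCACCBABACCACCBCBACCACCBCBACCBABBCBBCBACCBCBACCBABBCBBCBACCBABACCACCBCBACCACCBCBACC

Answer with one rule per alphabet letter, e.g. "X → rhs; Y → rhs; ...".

  step 1 ⇒ step 2: BABBABBABBCB ⇒ ACC·BAB·ACC·ACC·BAB·ACC·ACC·BAB·ACC·ACC·BCB·ACC
    A ↦ BAB
    B ↦ ACC
    C ↦ BCB

A->BAB, B->ACC, C->BCB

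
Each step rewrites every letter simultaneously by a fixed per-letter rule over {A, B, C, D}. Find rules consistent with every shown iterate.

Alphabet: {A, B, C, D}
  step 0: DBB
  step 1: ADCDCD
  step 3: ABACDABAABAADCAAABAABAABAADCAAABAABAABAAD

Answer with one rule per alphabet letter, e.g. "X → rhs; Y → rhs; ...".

  step 0 ⇒ step 1: DBB ⇒ AD·CD·CD
    B ↦ CD
    D ↦ AD
    A ↦ ABA  (constrained at step 1)
    C ↦ CAA  (constrained at step 1)

A->ABA, B->CD, C->CAA, D->AD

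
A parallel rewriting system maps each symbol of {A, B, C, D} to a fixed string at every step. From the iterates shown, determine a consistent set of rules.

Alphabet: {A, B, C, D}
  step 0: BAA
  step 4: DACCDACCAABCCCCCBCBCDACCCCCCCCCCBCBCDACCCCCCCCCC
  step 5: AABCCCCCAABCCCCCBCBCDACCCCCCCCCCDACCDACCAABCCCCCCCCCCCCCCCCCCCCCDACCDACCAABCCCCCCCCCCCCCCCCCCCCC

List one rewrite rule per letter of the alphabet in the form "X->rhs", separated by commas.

A->BC, B->DA, C->CC, D->AA

  step 4 ⇒ step 5: DACCDACCAABCCCCCBCBCDACCCCCCCCCCBCBCDACCCCCCCCCC ⇒ AA·BC·CC·CC·AA·BC·CC·CC·BC·BC·DA·CC·CC·CC·CC·CC·DA·CC·DA·CC·AA·BC·CC·CC·CC·CC·CC·CC·CC·CC·CC·CC·DA·CC·DA·CC·AA·BC·CC·CC·CC·CC·CC·CC·CC·CC·CC·CC
    A ↦ BC
    B ↦ DA
    C ↦ CC
    D ↦ AA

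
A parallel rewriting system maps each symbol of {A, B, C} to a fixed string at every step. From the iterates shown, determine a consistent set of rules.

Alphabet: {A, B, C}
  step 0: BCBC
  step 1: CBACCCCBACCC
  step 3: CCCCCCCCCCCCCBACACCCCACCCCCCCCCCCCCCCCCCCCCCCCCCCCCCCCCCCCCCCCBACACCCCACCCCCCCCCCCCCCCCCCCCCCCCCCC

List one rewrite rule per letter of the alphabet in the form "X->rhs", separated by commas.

  step 0 ⇒ step 1: BCBC ⇒ CBA·CCC·CBA·CCC
    B ↦ CBA
    C ↦ CCC
    A ↦ CA  (constrained at step 1)

A->CA, B->CBA, C->CCC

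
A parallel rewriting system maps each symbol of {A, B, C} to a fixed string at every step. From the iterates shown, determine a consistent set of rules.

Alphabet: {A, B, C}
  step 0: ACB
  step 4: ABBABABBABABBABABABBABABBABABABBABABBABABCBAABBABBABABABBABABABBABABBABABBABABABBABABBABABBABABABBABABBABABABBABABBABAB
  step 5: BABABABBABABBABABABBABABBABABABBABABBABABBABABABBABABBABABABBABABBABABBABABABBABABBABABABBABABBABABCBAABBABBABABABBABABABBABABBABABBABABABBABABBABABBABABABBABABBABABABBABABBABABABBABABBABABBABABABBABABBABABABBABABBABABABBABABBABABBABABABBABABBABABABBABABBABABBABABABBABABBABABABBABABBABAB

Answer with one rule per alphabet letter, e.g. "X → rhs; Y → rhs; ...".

  step 4 ⇒ step 5: ABBABABBABABBABABABBABABBABABABBABABBABABCBAABBABBABABABBABABABBABABBABABBABABABBABABBABABBABABABBABABBABABABBABABBABAB ⇒ BAB·AB·AB·BAB·AB·BAB·AB·AB·BAB·AB·BAB·AB·AB·BAB·AB·BAB·AB·BAB·AB·AB·BAB·AB·BAB·AB·AB·BAB·AB·BAB·AB·BAB·AB·AB·BAB·AB·BAB·AB·AB·BAB·AB·BAB·AB·CBA·AB·BAB·BAB·AB·AB·BAB·AB·AB·BAB·AB·BAB·AB·BAB·AB·AB·BAB·AB·BAB·AB·BAB·AB·AB·BAB·AB·BAB·AB·AB·BAB·AB·BAB·AB·AB·BAB·AB·BAB·AB·BAB·AB·AB·BAB·AB·BAB·AB·AB·BAB·AB·BAB·AB·AB·BAB·AB·BAB·AB·BAB·AB·AB·BAB·AB·BAB·AB·AB·BAB·AB·BAB·AB·BAB·AB·AB·BAB·AB·BAB·AB·AB·BAB·AB·BAB·AB
    A ↦ BAB
    B ↦ AB
    C ↦ CBA

A->BAB, B->AB, C->CBA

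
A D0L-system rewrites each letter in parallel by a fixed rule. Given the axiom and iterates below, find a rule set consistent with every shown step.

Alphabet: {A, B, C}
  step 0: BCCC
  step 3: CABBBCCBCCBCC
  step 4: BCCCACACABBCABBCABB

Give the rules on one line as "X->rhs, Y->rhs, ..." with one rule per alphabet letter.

  step 3 ⇒ step 4: CABBBCCBCCBCC ⇒ B·CC·CA·CA·CA·B·B·CA·B·B·CA·B·B
    A ↦ CC
    B ↦ CA
    C ↦ B

A->CC, B->CA, C->B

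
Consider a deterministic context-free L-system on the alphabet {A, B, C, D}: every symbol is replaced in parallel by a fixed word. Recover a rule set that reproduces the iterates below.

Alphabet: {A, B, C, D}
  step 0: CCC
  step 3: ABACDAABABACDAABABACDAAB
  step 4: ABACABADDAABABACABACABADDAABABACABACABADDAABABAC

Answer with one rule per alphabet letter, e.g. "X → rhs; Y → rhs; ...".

  step 3 ⇒ step 4: ABACDAABABACDAABABACDAAB ⇒ AB·AC·AB·AD·DA·AB·AB·AC·AB·AC·AB·AD·DA·AB·AB·AC·AB·AC·AB·AD·DA·AB·AB·AC
    A ↦ AB
    B ↦ AC
    C ↦ AD
    D ↦ DA

A->AB, B->AC, C->AD, D->DA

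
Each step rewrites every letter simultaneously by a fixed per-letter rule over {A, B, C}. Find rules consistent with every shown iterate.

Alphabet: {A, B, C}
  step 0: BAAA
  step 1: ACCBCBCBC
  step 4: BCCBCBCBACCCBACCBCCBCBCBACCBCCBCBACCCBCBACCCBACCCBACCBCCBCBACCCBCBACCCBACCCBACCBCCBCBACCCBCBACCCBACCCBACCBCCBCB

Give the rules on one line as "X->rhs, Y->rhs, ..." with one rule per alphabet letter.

A->BC, B->ACC, C->CB

  step 0 ⇒ step 1: BAAA ⇒ ACC·BC·BC·BC
    A ↦ BC
    B ↦ ACC
    C ↦ CB  (constrained at step 1)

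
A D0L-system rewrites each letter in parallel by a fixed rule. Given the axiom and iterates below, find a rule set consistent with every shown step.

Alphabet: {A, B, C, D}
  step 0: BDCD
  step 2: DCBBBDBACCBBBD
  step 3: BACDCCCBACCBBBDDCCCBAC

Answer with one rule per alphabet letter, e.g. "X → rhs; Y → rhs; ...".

  step 2 ⇒ step 3: DCBBBDBACCBBBD ⇒ BAC·D·C·C·C·BAC·C·BBB·D·D·C·C·C·BAC
    A ↦ BBB
    B ↦ C
    C ↦ D
    D ↦ BAC

A->BBB, B->C, C->D, D->BAC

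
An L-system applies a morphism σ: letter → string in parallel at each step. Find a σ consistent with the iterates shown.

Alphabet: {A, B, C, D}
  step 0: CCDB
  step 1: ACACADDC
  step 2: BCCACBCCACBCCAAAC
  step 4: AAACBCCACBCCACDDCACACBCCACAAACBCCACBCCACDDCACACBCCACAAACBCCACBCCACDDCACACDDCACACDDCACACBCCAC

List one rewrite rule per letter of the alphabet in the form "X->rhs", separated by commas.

A->BCC, B->DDC, C->AC, D->A

  step 1 ⇒ step 2: ACACADDC ⇒ BCC·AC·BCC·AC·BCC·A·A·AC
    A ↦ BCC
    C ↦ AC
    D ↦ A
  step 0 ⇒ step 1: CCDB ⇒ AC·AC·A·DDC
    B ↦ DDC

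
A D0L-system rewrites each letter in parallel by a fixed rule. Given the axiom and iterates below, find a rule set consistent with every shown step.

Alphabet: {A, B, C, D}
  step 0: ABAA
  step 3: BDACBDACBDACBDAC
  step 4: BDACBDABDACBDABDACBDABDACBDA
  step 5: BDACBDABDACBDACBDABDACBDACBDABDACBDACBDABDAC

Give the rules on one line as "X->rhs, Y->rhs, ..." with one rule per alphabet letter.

A->C, B->BD, C->BDA, D->A

  step 4 ⇒ step 5: BDACBDABDACBDABDACBDABDACBDA ⇒ BD·A·C·BDA·BD·A·C·BD·A·C·BDA·BD·A·C·BD·A·C·BDA·BD·A·C·BD·A·C·BDA·BD·A·C
    A ↦ C
    B ↦ BD
    C ↦ BDA
    D ↦ A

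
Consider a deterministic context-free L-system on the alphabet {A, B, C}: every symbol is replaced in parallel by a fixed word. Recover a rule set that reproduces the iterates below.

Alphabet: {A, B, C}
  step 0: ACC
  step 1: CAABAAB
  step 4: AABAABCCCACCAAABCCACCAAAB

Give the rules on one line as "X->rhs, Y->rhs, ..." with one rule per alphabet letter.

  step 0 ⇒ step 1: ACC ⇒ C·AAB·AAB
    A ↦ C
    C ↦ AAB
    B ↦ A  (constrained at step 1)

A->C, B->A, C->AAB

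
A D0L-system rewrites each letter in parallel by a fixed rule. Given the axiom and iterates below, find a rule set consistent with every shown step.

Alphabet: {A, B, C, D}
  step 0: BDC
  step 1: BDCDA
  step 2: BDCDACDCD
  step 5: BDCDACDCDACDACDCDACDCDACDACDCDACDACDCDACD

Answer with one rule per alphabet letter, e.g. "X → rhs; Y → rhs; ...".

A->CD, B->BD, C->A, D->CD

  step 1 ⇒ step 2: BDCDA ⇒ BD·CD·A·CD·CD
    A ↦ CD
    B ↦ BD
    C ↦ A
    D ↦ CD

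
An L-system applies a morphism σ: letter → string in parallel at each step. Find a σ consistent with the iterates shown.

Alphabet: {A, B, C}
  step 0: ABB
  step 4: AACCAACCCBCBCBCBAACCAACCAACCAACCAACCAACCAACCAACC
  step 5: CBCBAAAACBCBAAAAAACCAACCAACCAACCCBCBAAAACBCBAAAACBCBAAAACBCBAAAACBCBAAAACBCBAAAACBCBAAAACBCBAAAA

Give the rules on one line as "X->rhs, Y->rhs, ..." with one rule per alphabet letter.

  step 4 ⇒ step 5: AACCAACCCBCBCBCBAACCAACCAACCAACCAACCAACCAACCAACC ⇒ CB·CB·AA·AA·CB·CB·AA·AA·AA·CC·AA·CC·AA·CC·AA·CC·CB·CB·AA·AA·CB·CB·AA·AA·CB·CB·AA·AA·CB·CB·AA·AA·CB·CB·AA·AA·CB·CB·AA·AA·CB·CB·AA·AA·CB·CB·AA·AA
    A ↦ CB
    B ↦ CC
    C ↦ AA

A->CB, B->CC, C->AA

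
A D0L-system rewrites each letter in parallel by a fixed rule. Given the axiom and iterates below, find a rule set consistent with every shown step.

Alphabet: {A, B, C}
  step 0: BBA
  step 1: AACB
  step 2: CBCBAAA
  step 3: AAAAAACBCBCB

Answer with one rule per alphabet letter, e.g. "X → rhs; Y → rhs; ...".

A->CB, B->A, C->AA

  step 2 ⇒ step 3: CBCBAAA ⇒ AA·A·AA·A·CB·CB·CB
    A ↦ CB
    B ↦ A
    C ↦ AA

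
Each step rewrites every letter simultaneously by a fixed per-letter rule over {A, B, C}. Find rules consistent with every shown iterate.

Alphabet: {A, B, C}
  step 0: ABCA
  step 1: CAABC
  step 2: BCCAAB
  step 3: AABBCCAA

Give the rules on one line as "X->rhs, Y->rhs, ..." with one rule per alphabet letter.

A->C, B->AA, C->B

  step 2 ⇒ step 3: BCCAAB ⇒ AA·B·B·C·C·AA
    A ↦ C
    B ↦ AA
    C ↦ B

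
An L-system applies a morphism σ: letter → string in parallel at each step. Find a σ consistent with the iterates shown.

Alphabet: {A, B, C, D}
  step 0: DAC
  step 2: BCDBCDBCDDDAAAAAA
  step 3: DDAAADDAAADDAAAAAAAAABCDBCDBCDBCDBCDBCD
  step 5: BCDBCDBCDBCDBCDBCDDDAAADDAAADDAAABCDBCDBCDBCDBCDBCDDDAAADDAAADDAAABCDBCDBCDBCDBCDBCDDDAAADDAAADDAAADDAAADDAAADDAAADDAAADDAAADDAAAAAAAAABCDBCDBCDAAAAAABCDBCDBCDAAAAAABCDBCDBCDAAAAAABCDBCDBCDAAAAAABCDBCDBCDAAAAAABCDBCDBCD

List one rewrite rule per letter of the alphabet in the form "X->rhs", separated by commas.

A->BCD, B->D, C->D, D->AAA

  step 2 ⇒ step 3: BCDBCDBCDDDAAAAAA ⇒ D·D·AAA·D·D·AAA·D·D·AAA·AAA·AAA·BCD·BCD·BCD·BCD·BCD·BCD
    A ↦ BCD
    B ↦ D
    C ↦ D
    D ↦ AAA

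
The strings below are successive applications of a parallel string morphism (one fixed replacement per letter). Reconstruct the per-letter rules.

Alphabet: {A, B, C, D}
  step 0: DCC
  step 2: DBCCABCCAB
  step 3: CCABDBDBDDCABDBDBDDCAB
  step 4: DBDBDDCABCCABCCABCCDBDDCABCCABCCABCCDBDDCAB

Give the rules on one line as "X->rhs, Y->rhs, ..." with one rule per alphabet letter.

  step 3 ⇒ step 4: CCABDBDBDDCABDBDBDDCAB ⇒ DB·DB·DD·CAB·C·CAB·C·CAB·C·C·DB·DD·CAB·C·CAB·C·CAB·C·C·DB·DD·CAB
    A ↦ DD
    B ↦ CAB
    C ↦ DB
    D ↦ C

A->DD, B->CAB, C->DB, D->C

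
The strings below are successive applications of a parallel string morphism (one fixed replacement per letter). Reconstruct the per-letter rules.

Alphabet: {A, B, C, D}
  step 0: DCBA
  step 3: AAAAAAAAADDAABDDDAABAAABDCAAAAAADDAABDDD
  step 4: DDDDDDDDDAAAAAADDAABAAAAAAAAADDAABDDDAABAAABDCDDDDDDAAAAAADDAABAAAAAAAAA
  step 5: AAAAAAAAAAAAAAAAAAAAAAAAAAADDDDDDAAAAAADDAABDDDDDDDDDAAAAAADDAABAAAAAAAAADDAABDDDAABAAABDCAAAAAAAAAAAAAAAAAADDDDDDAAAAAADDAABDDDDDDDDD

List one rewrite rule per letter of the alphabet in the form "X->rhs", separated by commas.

  step 4 ⇒ step 5: DDDDDDDDDAAAAAADDAABAAAAAAAAADDAABDDDAABAAABDCDDDDDDAAAAAADDAABAAAAAAAAA ⇒ AAA·AAA·AAA·AAA·AAA·AAA·AAA·AAA·AAA·D·D·D·D·D·D·AAA·AAA·D·D·AAB·D·D·D·D·D·D·D·D·D·AAA·AAA·D·D·AAB·AAA·AAA·AAA·D·D·AAB·D·D·D·AAB·AAA·BDC·AAA·AAA·AAA·AAA·AAA·AAA·D·D·D·D·D·D·AAA·AAA·D·D·AAB·D·D·D·D·D·D·D·D·D
    A ↦ D
    B ↦ AAB
    C ↦ BDC
    D ↦ AAA

A->D, B->AAB, C->BDC, D->AAA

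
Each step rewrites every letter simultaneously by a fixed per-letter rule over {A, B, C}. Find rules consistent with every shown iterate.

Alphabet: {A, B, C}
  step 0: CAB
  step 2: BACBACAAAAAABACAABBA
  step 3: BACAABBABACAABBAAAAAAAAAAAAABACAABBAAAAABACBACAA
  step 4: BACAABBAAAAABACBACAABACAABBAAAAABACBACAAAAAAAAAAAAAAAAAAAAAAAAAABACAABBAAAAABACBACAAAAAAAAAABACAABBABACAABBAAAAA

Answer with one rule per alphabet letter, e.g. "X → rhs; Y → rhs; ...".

A->AA, B->BAC, C->BBA

  step 3 ⇒ step 4: BACAABBABACAABBAAAAAAAAAAAAABACAABBAAAAABACBACAA ⇒ BAC·AA·BBA·AA·AA·BAC·BAC·AA·BAC·AA·BBA·AA·AA·BAC·BAC·AA·AA·AA·AA·AA·AA·AA·AA·AA·AA·AA·AA·AA·BAC·AA·BBA·AA·AA·BAC·BAC·AA·AA·AA·AA·AA·BAC·AA·BBA·BAC·AA·BBA·AA·AA
    A ↦ AA
    B ↦ BAC
    C ↦ BBA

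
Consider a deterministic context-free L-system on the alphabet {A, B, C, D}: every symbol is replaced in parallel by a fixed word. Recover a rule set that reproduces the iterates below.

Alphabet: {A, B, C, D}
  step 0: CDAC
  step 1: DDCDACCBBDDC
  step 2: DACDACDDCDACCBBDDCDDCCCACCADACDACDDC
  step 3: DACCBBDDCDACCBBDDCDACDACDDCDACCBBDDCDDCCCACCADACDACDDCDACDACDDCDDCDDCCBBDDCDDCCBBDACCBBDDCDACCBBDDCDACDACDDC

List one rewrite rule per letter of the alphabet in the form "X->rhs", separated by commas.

  step 2 ⇒ step 3: DACDACDDCDACCBBDDCDDCCCACCADACDACDDC ⇒ DAC·CBB·DDC·DAC·CBB·DDC·DAC·DAC·DDC·DAC·CBB·DDC·DDC·CCA·CCA·DAC·DAC·DDC·DAC·DAC·DDC·DDC·DDC·CBB·DDC·DDC·CBB·DAC·CBB·DDC·DAC·CBB·DDC·DAC·DAC·DDC
    A ↦ CBB
    B ↦ CCA
    C ↦ DDC
    D ↦ DAC

A->CBB, B->CCA, C->DDC, D->DAC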